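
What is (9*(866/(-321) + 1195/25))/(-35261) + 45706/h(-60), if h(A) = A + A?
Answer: -17245061347/45275124 ≈ -380.90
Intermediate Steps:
h(A) = 2*A
(9*(866/(-321) + 1195/25))/(-35261) + 45706/h(-60) = (9*(866/(-321) + 1195/25))/(-35261) + 45706/((2*(-60))) = (9*(866*(-1/321) + 1195*(1/25)))*(-1/35261) + 45706/(-120) = (9*(-866/321 + 239/5))*(-1/35261) + 45706*(-1/120) = (9*(72389/1605))*(-1/35261) - 22853/60 = (217167/535)*(-1/35261) - 22853/60 = -217167/18864635 - 22853/60 = -17245061347/45275124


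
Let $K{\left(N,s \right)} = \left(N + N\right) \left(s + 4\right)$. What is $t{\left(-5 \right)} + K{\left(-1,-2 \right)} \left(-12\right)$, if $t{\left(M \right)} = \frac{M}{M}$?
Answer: $49$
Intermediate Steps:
$t{\left(M \right)} = 1$
$K{\left(N,s \right)} = 2 N \left(4 + s\right)$
$t{\left(-5 \right)} + K{\left(-1,-2 \right)} \left(-12\right) = 1 + 2 \left(-1\right) \left(4 - 2\right) \left(-12\right) = 1 + 2 \left(-1\right) 2 \left(-12\right) = 1 - -48 = 1 + 48 = 49$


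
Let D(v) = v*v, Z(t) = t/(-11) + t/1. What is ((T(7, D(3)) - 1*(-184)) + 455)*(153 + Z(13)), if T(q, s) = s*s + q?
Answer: 1318051/11 ≈ 1.1982e+5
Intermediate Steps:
Z(t) = 10*t/11 (Z(t) = t*(-1/11) + t*1 = -t/11 + t = 10*t/11)
D(v) = v**2
T(q, s) = q + s**2 (T(q, s) = s**2 + q = q + s**2)
((T(7, D(3)) - 1*(-184)) + 455)*(153 + Z(13)) = (((7 + (3**2)**2) - 1*(-184)) + 455)*(153 + (10/11)*13) = (((7 + 9**2) + 184) + 455)*(153 + 130/11) = (((7 + 81) + 184) + 455)*(1813/11) = ((88 + 184) + 455)*(1813/11) = (272 + 455)*(1813/11) = 727*(1813/11) = 1318051/11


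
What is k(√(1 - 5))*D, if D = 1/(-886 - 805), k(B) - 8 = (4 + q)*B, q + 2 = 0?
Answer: -8/1691 - 4*I/1691 ≈ -0.0047309 - 0.0023655*I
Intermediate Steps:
q = -2 (q = -2 + 0 = -2)
k(B) = 8 + 2*B (k(B) = 8 + (4 - 2)*B = 8 + 2*B)
D = -1/1691 (D = 1/(-1691) = -1/1691 ≈ -0.00059137)
k(√(1 - 5))*D = (8 + 2*√(1 - 5))*(-1/1691) = (8 + 2*√(-4))*(-1/1691) = (8 + 2*(2*I))*(-1/1691) = (8 + 4*I)*(-1/1691) = -8/1691 - 4*I/1691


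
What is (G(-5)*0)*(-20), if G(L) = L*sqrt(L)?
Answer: 0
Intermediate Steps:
G(L) = L**(3/2)
(G(-5)*0)*(-20) = ((-5)**(3/2)*0)*(-20) = (-5*I*sqrt(5)*0)*(-20) = 0*(-20) = 0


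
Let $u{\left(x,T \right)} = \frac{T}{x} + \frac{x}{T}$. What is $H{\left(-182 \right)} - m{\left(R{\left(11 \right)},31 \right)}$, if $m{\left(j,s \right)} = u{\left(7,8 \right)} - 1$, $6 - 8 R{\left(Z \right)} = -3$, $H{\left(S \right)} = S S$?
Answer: $\frac{1854887}{56} \approx 33123.0$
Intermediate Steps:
$H{\left(S \right)} = S^{2}$
$R{\left(Z \right)} = \frac{9}{8}$ ($R{\left(Z \right)} = \frac{3}{4} - - \frac{3}{8} = \frac{3}{4} + \frac{3}{8} = \frac{9}{8}$)
$m{\left(j,s \right)} = \frac{57}{56}$ ($m{\left(j,s \right)} = \left(\frac{8}{7} + \frac{7}{8}\right) - 1 = \frac{113}{56} - 1 = \frac{57}{56}$)
$H{\left(-182 \right)} - m{\left(R{\left(11 \right)},31 \right)} = \left(-182\right)^{2} - \frac{57}{56} = 33124 - \frac{57}{56} = \frac{1854887}{56}$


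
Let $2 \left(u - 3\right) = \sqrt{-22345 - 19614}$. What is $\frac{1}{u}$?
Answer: $\frac{12}{41995} - \frac{2 i \sqrt{41959}}{41995} \approx 0.00028575 - 0.0097554 i$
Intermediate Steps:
$u = 3 + \frac{i \sqrt{41959}}{2}$ ($u = 3 + \frac{\sqrt{-22345 - 19614}}{2} = 3 + \frac{\sqrt{-41959}}{2} = 3 + \frac{i \sqrt{41959}}{2} \approx 3.0 + 102.42 i$)
$\frac{1}{u} = \frac{1}{3 + \frac{i \sqrt{41959}}{2}}$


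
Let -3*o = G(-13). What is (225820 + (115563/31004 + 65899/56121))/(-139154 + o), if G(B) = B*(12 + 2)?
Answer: -392929792440599/242018989987840 ≈ -1.6235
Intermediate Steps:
G(B) = 14*B (G(B) = B*14 = 14*B)
o = 182/3 (o = -14*(-13)/3 = -⅓*(-182) = 182/3 ≈ 60.667)
(225820 + (115563/31004 + 65899/56121))/(-139154 + o) = (225820 + (115563/31004 + 65899/56121))/(-139154 + 182/3) = (225820 + (115563*(1/31004) + 65899*(1/56121)))/(-417280/3) = (225820 + (115563/31004 + 65899/56121))*(-3/417280) = (225820 + 8528643719/1739975484)*(-3/417280) = (392929792440599/1739975484)*(-3/417280) = -392929792440599/242018989987840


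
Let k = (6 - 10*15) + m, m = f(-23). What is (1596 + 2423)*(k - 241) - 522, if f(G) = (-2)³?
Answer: -1579989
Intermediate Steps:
f(G) = -8
m = -8
k = -152 (k = (6 - 10*15) - 8 = (6 - 150) - 8 = -144 - 8 = -152)
(1596 + 2423)*(k - 241) - 522 = (1596 + 2423)*(-152 - 241) - 522 = 4019*(-393) - 522 = -1579467 - 522 = -1579989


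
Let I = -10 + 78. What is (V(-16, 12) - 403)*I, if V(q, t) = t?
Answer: -26588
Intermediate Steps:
I = 68
(V(-16, 12) - 403)*I = (12 - 403)*68 = -391*68 = -26588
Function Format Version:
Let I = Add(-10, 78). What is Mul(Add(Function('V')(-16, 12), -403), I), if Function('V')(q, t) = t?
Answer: -26588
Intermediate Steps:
I = 68
Mul(Add(Function('V')(-16, 12), -403), I) = Mul(Add(12, -403), 68) = Mul(-391, 68) = -26588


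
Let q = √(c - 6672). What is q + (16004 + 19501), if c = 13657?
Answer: 35505 + √6985 ≈ 35589.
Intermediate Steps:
q = √6985 (q = √(13657 - 6672) = √6985 ≈ 83.576)
q + (16004 + 19501) = √6985 + (16004 + 19501) = √6985 + 35505 = 35505 + √6985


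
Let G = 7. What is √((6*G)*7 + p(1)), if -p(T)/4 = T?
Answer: √290 ≈ 17.029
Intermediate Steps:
p(T) = -4*T
√((6*G)*7 + p(1)) = √((6*7)*7 - 4*1) = √(42*7 - 4) = √(294 - 4) = √290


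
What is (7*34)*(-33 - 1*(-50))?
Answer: 4046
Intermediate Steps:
(7*34)*(-33 - 1*(-50)) = 238*(-33 + 50) = 238*17 = 4046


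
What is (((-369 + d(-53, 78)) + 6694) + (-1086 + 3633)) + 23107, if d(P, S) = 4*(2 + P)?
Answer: 31775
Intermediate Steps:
d(P, S) = 8 + 4*P
(((-369 + d(-53, 78)) + 6694) + (-1086 + 3633)) + 23107 = (((-369 + (8 + 4*(-53))) + 6694) + (-1086 + 3633)) + 23107 = (((-369 + (8 - 212)) + 6694) + 2547) + 23107 = (((-369 - 204) + 6694) + 2547) + 23107 = ((-573 + 6694) + 2547) + 23107 = (6121 + 2547) + 23107 = 8668 + 23107 = 31775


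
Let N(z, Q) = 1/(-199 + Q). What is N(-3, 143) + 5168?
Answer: 289407/56 ≈ 5168.0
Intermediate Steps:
N(-3, 143) + 5168 = 1/(-199 + 143) + 5168 = 1/(-56) + 5168 = -1/56 + 5168 = 289407/56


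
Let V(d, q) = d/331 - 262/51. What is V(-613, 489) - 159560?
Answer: -2693650345/16881 ≈ -1.5957e+5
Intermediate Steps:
V(d, q) = -262/51 + d/331 (V(d, q) = d*(1/331) - 262*1/51 = d/331 - 262/51 = -262/51 + d/331)
V(-613, 489) - 159560 = (-262/51 + (1/331)*(-613)) - 159560 = (-262/51 - 613/331) - 159560 = -117985/16881 - 159560 = -2693650345/16881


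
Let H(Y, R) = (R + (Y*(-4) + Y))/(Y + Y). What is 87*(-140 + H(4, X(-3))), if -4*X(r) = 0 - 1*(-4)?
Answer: -98571/8 ≈ -12321.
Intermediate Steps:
X(r) = -1 (X(r) = -(0 - 1*(-4))/4 = -(0 + 4)/4 = -1/4*4 = -1)
H(Y, R) = (R - 3*Y)/(2*Y) (H(Y, R) = (R + (-4*Y + Y))/((2*Y)) = (R - 3*Y)*(1/(2*Y)) = (R - 3*Y)/(2*Y))
87*(-140 + H(4, X(-3))) = 87*(-140 + (1/2)*(-1 - 3*4)/4) = 87*(-140 + (1/2)*(1/4)*(-1 - 12)) = 87*(-140 + (1/2)*(1/4)*(-13)) = 87*(-140 - 13/8) = 87*(-1133/8) = -98571/8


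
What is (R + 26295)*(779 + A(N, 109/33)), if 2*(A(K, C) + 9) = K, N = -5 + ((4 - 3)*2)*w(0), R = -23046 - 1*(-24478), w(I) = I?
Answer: 42560945/2 ≈ 2.1280e+7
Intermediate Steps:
R = 1432 (R = -23046 + 24478 = 1432)
N = -5 (N = -5 + ((4 - 3)*2)*0 = -5 + (1*2)*0 = -5 + 2*0 = -5 + 0 = -5)
A(K, C) = -9 + K/2
(R + 26295)*(779 + A(N, 109/33)) = (1432 + 26295)*(779 + (-9 + (½)*(-5))) = 27727*(779 + (-9 - 5/2)) = 27727*(779 - 23/2) = 27727*(1535/2) = 42560945/2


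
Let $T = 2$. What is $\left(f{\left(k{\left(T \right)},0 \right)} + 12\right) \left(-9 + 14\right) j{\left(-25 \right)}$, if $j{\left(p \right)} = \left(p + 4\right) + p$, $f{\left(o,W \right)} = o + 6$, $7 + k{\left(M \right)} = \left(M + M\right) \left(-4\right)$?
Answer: $1150$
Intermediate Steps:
$k{\left(M \right)} = -7 - 8 M$ ($k{\left(M \right)} = -7 + \left(M + M\right) \left(-4\right) = -7 + 2 M \left(-4\right) = -7 - 8 M$)
$f{\left(o,W \right)} = 6 + o$
$j{\left(p \right)} = 4 + 2 p$ ($j{\left(p \right)} = \left(4 + p\right) + p = 4 + 2 p$)
$\left(f{\left(k{\left(T \right)},0 \right)} + 12\right) \left(-9 + 14\right) j{\left(-25 \right)} = \left(\left(6 - 23\right) + 12\right) \left(-9 + 14\right) \left(4 + 2 \left(-25\right)\right) = \left(\left(6 - 23\right) + 12\right) 5 \left(4 - 50\right) = \left(\left(6 - 23\right) + 12\right) 5 \left(-46\right) = \left(-17 + 12\right) 5 \left(-46\right) = \left(-5\right) 5 \left(-46\right) = \left(-25\right) \left(-46\right) = 1150$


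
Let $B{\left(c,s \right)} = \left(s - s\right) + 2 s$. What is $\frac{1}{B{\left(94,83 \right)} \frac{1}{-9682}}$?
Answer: $- \frac{4841}{83} \approx -58.325$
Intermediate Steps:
$B{\left(c,s \right)} = 2 s$ ($B{\left(c,s \right)} = 0 + 2 s = 2 s$)
$\frac{1}{B{\left(94,83 \right)} \frac{1}{-9682}} = \frac{1}{2 \cdot 83 \frac{1}{-9682}} = \frac{1}{166 \left(- \frac{1}{9682}\right)} = \frac{1}{- \frac{83}{4841}} = - \frac{4841}{83}$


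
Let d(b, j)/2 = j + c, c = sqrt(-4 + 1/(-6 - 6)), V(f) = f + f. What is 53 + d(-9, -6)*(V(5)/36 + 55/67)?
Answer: 8003/201 + 9275*I*sqrt(3)/3618 ≈ 39.816 + 4.4402*I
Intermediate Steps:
V(f) = 2*f
c = 7*I*sqrt(3)/6 (c = sqrt(-4 + 1/(-12)) = sqrt(-4 - 1/12) = sqrt(-49/12) = 7*I*sqrt(3)/6 ≈ 2.0207*I)
d(b, j) = 2*j + 7*I*sqrt(3)/3 (d(b, j) = 2*(j + 7*I*sqrt(3)/6) = 2*j + 7*I*sqrt(3)/3)
53 + d(-9, -6)*(V(5)/36 + 55/67) = 53 + (2*(-6) + 7*I*sqrt(3)/3)*((2*5)/36 + 55/67) = 53 + (-12 + 7*I*sqrt(3)/3)*(10*(1/36) + 55*(1/67)) = 53 + (-12 + 7*I*sqrt(3)/3)*(5/18 + 55/67) = 53 + (-12 + 7*I*sqrt(3)/3)*(1325/1206) = 53 + (-2650/201 + 9275*I*sqrt(3)/3618) = 8003/201 + 9275*I*sqrt(3)/3618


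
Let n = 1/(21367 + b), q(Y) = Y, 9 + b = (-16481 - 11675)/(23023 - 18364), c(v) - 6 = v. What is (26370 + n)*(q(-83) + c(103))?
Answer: 34102315833027/49739383 ≈ 6.8562e+5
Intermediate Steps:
c(v) = 6 + v
b = -70087/4659 (b = -9 + (-16481 - 11675)/(23023 - 18364) = -9 - 28156/4659 = -70087/4659 ≈ -15.043)
n = 4659/99478766 (n = 1/(21367 - 70087/4659) = 1/(99478766/4659) = 4659/99478766 ≈ 4.6834e-5)
(26370 + n)*(q(-83) + c(103)) = (26370 + 4659/99478766)*(-83 + (6 + 103)) = 2623255064079*(-83 + 109)/99478766 = (2623255064079/99478766)*26 = 34102315833027/49739383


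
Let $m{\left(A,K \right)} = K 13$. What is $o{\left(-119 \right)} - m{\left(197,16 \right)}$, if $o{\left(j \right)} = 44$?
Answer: $-164$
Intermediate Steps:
$m{\left(A,K \right)} = 13 K$
$o{\left(-119 \right)} - m{\left(197,16 \right)} = 44 - 13 \cdot 16 = 44 - 208 = -164$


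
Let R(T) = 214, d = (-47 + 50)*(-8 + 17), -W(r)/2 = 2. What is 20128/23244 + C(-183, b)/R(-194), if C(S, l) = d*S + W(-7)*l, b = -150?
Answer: -24148703/1243554 ≈ -19.419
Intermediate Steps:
W(r) = -4 (W(r) = -2*2 = -4)
d = 27 (d = 3*9 = 27)
C(S, l) = -4*l + 27*S (C(S, l) = 27*S - 4*l = -4*l + 27*S)
20128/23244 + C(-183, b)/R(-194) = 20128/23244 + (-4*(-150) + 27*(-183))/214 = 20128*(1/23244) + (600 - 4941)*(1/214) = 5032/5811 - 4341*1/214 = 5032/5811 - 4341/214 = -24148703/1243554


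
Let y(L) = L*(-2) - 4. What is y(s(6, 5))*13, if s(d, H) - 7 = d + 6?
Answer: -546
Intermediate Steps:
s(d, H) = 13 + d (s(d, H) = 7 + (d + 6) = 7 + (6 + d) = 13 + d)
y(L) = -4 - 2*L (y(L) = -2*L - 4 = -4 - 2*L)
y(s(6, 5))*13 = (-4 - 2*(13 + 6))*13 = (-4 - 2*19)*13 = (-4 - 38)*13 = -42*13 = -546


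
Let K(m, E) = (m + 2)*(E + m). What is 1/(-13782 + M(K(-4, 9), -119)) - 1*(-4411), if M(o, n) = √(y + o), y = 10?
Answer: 60792401/13782 ≈ 4411.0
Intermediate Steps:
K(m, E) = (2 + m)*(E + m)
M(o, n) = √(10 + o)
1/(-13782 + M(K(-4, 9), -119)) - 1*(-4411) = 1/(-13782 + √(10 + ((-4)² + 2*9 + 2*(-4) + 9*(-4)))) - 1*(-4411) = 1/(-13782 + √(10 + (16 + 18 - 8 - 36))) + 4411 = 1/(-13782 + √(10 - 10)) + 4411 = 1/(-13782 + √0) + 4411 = 1/(-13782 + 0) + 4411 = 1/(-13782) + 4411 = -1/13782 + 4411 = 60792401/13782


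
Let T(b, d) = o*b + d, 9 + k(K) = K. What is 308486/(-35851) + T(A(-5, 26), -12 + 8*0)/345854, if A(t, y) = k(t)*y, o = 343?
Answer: -55583808154/6199605877 ≈ -8.9657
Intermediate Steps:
k(K) = -9 + K
A(t, y) = y*(-9 + t) (A(t, y) = (-9 + t)*y = y*(-9 + t))
T(b, d) = d + 343*b (T(b, d) = 343*b + d = d + 343*b)
308486/(-35851) + T(A(-5, 26), -12 + 8*0)/345854 = 308486/(-35851) + ((-12 + 8*0) + 343*(26*(-9 - 5)))/345854 = 308486*(-1/35851) + ((-12 + 0) + 343*(26*(-14)))*(1/345854) = -308486/35851 + (-12 + 343*(-364))*(1/345854) = -308486/35851 + (-12 - 124852)*(1/345854) = -308486/35851 - 124864*1/345854 = -308486/35851 - 62432/172927 = -55583808154/6199605877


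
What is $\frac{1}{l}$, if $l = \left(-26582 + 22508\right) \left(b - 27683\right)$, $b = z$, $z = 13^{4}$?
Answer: $- \frac{1}{3576972} \approx -2.7957 \cdot 10^{-7}$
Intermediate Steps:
$z = 28561$
$b = 28561$
$l = -3576972$ ($l = \left(-26582 + 22508\right) \left(28561 - 27683\right) = \left(-4074\right) 878 = -3576972$)
$\frac{1}{l} = \frac{1}{-3576972} = - \frac{1}{3576972}$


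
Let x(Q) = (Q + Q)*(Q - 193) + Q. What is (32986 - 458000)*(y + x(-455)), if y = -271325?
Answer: -135111950600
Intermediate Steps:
x(Q) = Q + 2*Q*(-193 + Q) (x(Q) = (2*Q)*(-193 + Q) + Q = 2*Q*(-193 + Q) + Q = Q + 2*Q*(-193 + Q))
(32986 - 458000)*(y + x(-455)) = (32986 - 458000)*(-271325 - 455*(-385 + 2*(-455))) = -425014*(-271325 - 455*(-385 - 910)) = -425014*(-271325 - 455*(-1295)) = -425014*(-271325 + 589225) = -425014*317900 = -135111950600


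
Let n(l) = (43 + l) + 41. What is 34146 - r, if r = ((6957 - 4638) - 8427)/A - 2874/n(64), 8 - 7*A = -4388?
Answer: 397046835/11618 ≈ 34175.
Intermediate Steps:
A = 628 (A = 8/7 - ⅐*(-4388) = 8/7 + 4388/7 = 628)
n(l) = 84 + l
r = -338607/11618 (r = ((6957 - 4638) - 8427)/628 - 2874/(84 + 64) = (2319 - 8427)*(1/628) - 2874/148 = -6108*1/628 - 2874*1/148 = -1527/157 - 1437/74 = -338607/11618 ≈ -29.145)
34146 - r = 34146 - 1*(-338607/11618) = 34146 + 338607/11618 = 397046835/11618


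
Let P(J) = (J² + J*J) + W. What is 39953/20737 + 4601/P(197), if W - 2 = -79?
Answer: 3193406510/1607967717 ≈ 1.9860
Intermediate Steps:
W = -77 (W = 2 - 79 = -77)
P(J) = -77 + 2*J² (P(J) = (J² + J*J) - 77 = (J² + J²) - 77 = 2*J² - 77 = -77 + 2*J²)
39953/20737 + 4601/P(197) = 39953/20737 + 4601/(-77 + 2*197²) = 39953*(1/20737) + 4601/(-77 + 2*38809) = 39953/20737 + 4601/(-77 + 77618) = 39953/20737 + 4601/77541 = 3193406510/1607967717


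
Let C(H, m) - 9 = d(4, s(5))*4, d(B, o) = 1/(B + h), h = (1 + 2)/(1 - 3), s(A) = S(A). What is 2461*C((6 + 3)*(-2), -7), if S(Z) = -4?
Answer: 130433/5 ≈ 26087.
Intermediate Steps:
s(A) = -4
h = -3/2 (h = 3/(-2) = 3*(-½) = -3/2 ≈ -1.5000)
d(B, o) = 1/(-3/2 + B) (d(B, o) = 1/(B - 3/2) = 1/(-3/2 + B))
C(H, m) = 53/5 (C(H, m) = 9 + (2/(-3 + 2*4))*4 = 9 + (2/(-3 + 8))*4 = 9 + (2/5)*4 = 9 + (2*(⅕))*4 = 9 + (⅖)*4 = 9 + 8/5 = 53/5)
2461*C((6 + 3)*(-2), -7) = 2461*(53/5) = 130433/5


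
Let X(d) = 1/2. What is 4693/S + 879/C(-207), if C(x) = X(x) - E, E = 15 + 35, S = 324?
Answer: -11665/3564 ≈ -3.2730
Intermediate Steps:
X(d) = 1/2
E = 50
C(x) = -99/2 (C(x) = 1/2 - 1*50 = 1/2 - 50 = -99/2)
4693/S + 879/C(-207) = 4693/324 + 879/(-99/2) = 4693*(1/324) + 879*(-2/99) = 4693/324 - 586/33 = -11665/3564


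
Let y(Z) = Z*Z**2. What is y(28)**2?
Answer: 481890304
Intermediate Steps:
y(Z) = Z**3
y(28)**2 = (28**3)**2 = 21952**2 = 481890304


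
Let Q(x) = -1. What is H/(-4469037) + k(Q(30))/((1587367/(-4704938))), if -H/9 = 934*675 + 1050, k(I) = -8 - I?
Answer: 52069198125814/2364667285193 ≈ 22.020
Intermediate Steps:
H = -5683500 (H = -9*(934*675 + 1050) = -9*(630450 + 1050) = -9*631500 = -5683500)
H/(-4469037) + k(Q(30))/((1587367/(-4704938))) = -5683500/(-4469037) + (-8 - 1*(-1))/((1587367/(-4704938))) = -5683500*(-1/4469037) + (-8 + 1)/((1587367*(-1/4704938))) = 1894500/1489679 - 7/(-1587367/4704938) = 1894500/1489679 - 7*(-4704938/1587367) = 1894500/1489679 + 32934566/1587367 = 52069198125814/2364667285193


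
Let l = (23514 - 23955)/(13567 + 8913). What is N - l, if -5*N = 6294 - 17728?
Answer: 10281541/4496 ≈ 2286.8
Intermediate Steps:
N = 11434/5 (N = -(6294 - 17728)/5 = -⅕*(-11434) = 11434/5 ≈ 2286.8)
l = -441/22480 ≈ -0.019617
N - l = 11434/5 - 1*(-441/22480) = 11434/5 + 441/22480 = 10281541/4496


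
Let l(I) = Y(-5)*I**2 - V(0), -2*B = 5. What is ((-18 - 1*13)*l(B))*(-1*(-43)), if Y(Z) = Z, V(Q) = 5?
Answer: 193285/4 ≈ 48321.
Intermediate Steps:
B = -5/2 (B = -1/2*5 = -5/2 ≈ -2.5000)
l(I) = -5 - 5*I**2 (l(I) = -5*I**2 - 1*5 = -5*I**2 - 5 = -5 - 5*I**2)
((-18 - 1*13)*l(B))*(-1*(-43)) = ((-18 - 1*13)*(-5 - 5*(-5/2)**2))*(-1*(-43)) = ((-18 - 13)*(-5 - 5*25/4))*43 = -31*(-5 - 125/4)*43 = -31*(-145/4)*43 = (4495/4)*43 = 193285/4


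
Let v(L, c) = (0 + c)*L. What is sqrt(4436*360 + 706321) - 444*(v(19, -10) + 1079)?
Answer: -394716 + sqrt(2303281) ≈ -3.9320e+5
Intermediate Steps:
v(L, c) = L*c (v(L, c) = c*L = L*c)
sqrt(4436*360 + 706321) - 444*(v(19, -10) + 1079) = sqrt(4436*360 + 706321) - 444*(19*(-10) + 1079) = sqrt(1596960 + 706321) - 444*(-190 + 1079) = sqrt(2303281) - 444*889 = sqrt(2303281) - 394716 = -394716 + sqrt(2303281)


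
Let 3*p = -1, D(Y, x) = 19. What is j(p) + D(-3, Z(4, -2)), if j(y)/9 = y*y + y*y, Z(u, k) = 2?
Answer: 21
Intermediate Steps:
p = -⅓ (p = (⅓)*(-1) = -⅓ ≈ -0.33333)
j(y) = 18*y² (j(y) = 9*(y*y + y*y) = 9*(y² + y²) = 9*(2*y²) = 18*y²)
j(p) + D(-3, Z(4, -2)) = 18*(-⅓)² + 19 = 18*(⅑) + 19 = 2 + 19 = 21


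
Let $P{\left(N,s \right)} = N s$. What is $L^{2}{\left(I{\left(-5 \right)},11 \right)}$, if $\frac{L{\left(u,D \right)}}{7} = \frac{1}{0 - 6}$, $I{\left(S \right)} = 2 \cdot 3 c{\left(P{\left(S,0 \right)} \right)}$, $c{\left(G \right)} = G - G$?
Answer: $\frac{49}{36} \approx 1.3611$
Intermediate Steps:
$c{\left(G \right)} = 0$
$I{\left(S \right)} = 0$ ($I{\left(S \right)} = 2 \cdot 3 \cdot 0 = 6 \cdot 0 = 0$)
$L{\left(u,D \right)} = - \frac{7}{6}$ ($L{\left(u,D \right)} = \frac{7}{0 - 6} = \frac{7}{-6} = 7 \left(- \frac{1}{6}\right) = - \frac{7}{6}$)
$L^{2}{\left(I{\left(-5 \right)},11 \right)} = \left(- \frac{7}{6}\right)^{2} = \frac{49}{36}$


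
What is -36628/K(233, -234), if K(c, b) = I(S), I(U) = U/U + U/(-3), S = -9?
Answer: -9157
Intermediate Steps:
I(U) = 1 - U/3 (I(U) = 1 + U*(-1/3) = 1 - U/3)
K(c, b) = 4 (K(c, b) = 1 - 1/3*(-9) = 1 + 3 = 4)
-36628/K(233, -234) = -36628/4 = -36628*1/4 = -9157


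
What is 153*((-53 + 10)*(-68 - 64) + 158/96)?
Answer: 13898877/16 ≈ 8.6868e+5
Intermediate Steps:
153*((-53 + 10)*(-68 - 64) + 158/96) = 153*(-43*(-132) + 158*(1/96)) = 153*(5676 + 79/48) = 153*(272527/48) = 13898877/16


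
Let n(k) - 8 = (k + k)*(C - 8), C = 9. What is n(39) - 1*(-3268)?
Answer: 3354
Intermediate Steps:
n(k) = 8 + 2*k (n(k) = 8 + (k + k)*(9 - 8) = 8 + (2*k)*1 = 8 + 2*k)
n(39) - 1*(-3268) = (8 + 2*39) - 1*(-3268) = (8 + 78) + 3268 = 86 + 3268 = 3354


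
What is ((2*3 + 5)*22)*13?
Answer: 3146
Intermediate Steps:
((2*3 + 5)*22)*13 = ((6 + 5)*22)*13 = (11*22)*13 = 242*13 = 3146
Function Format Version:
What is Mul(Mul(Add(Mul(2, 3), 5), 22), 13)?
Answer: 3146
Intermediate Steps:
Mul(Mul(Add(Mul(2, 3), 5), 22), 13) = Mul(Mul(Add(6, 5), 22), 13) = Mul(Mul(11, 22), 13) = Mul(242, 13) = 3146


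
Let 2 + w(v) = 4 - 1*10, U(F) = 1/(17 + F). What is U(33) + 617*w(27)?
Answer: -246799/50 ≈ -4936.0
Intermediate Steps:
w(v) = -8 (w(v) = -2 + (4 - 1*10) = -2 + (4 - 10) = -2 - 6 = -8)
U(33) + 617*w(27) = 1/(17 + 33) + 617*(-8) = 1/50 - 4936 = -246799/50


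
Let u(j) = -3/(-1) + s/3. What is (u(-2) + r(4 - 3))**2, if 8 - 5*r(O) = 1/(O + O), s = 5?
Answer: 1369/36 ≈ 38.028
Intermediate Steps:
r(O) = 8/5 - 1/(10*O) (r(O) = 8/5 - 1/(5*(O + O)) = 8/5 - 1/(2*O)/5 = 8/5 - 1/(10*O))
u(j) = 14/3 (u(j) = -3/(-1) + 5/3 = -3*(-1) + 5*(1/3) = 3 + 5/3 = 14/3)
(u(-2) + r(4 - 3))**2 = (14/3 + (-1 + 16*(4 - 3))/(10*(4 - 3)))**2 = (14/3 + (1/10)*(-1 + 16*1)/1)**2 = (14/3 + (1/10)*1*(-1 + 16))**2 = (14/3 + (1/10)*1*15)**2 = (14/3 + 3/2)**2 = (37/6)**2 = 1369/36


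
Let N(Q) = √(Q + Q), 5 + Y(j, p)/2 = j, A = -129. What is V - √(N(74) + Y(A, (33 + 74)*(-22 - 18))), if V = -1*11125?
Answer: -11125 - I*√(268 - 2*√37) ≈ -11125.0 - 15.995*I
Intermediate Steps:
Y(j, p) = -10 + 2*j
N(Q) = √2*√Q (N(Q) = √(2*Q) = √2*√Q)
V = -11125
V - √(N(74) + Y(A, (33 + 74)*(-22 - 18))) = -11125 - √(√2*√74 + (-10 + 2*(-129))) = -11125 - √(2*√37 + (-10 - 258)) = -11125 - √(2*√37 - 268) = -11125 - √(-268 + 2*√37)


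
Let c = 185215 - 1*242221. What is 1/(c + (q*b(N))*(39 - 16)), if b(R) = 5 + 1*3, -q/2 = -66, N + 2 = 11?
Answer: -1/32718 ≈ -3.0564e-5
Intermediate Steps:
N = 9 (N = -2 + 11 = 9)
q = 132 (q = -2*(-66) = 132)
b(R) = 8 (b(R) = 5 + 3 = 8)
c = -57006 (c = 185215 - 242221 = -57006)
1/(c + (q*b(N))*(39 - 16)) = 1/(-57006 + (132*8)*(39 - 16)) = 1/(-57006 + 1056*23) = 1/(-57006 + 24288) = 1/(-32718) = -1/32718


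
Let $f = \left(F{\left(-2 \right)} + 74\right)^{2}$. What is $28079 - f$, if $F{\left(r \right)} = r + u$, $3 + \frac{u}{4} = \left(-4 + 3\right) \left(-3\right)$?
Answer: $22895$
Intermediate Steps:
$u = 0$ ($u = -12 + 4 \left(-4 + 3\right) \left(-3\right) = -12 + 4 \left(\left(-1\right) \left(-3\right)\right) = -12 + 4 \cdot 3 = -12 + 12 = 0$)
$F{\left(r \right)} = r$ ($F{\left(r \right)} = r + 0 = r$)
$f = 5184$ ($f = \left(-2 + 74\right)^{2} = 72^{2} = 5184$)
$28079 - f = 28079 - 5184 = 22895$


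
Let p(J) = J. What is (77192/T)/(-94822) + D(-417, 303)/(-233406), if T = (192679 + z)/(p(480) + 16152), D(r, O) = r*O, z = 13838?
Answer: 5752883931445/12091637949898 ≈ 0.47577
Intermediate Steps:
D(r, O) = O*r
T = 68839/5544 (T = (192679 + 13838)/(480 + 16152) = 206517/16632 = 206517*(1/16632) = 68839/5544 ≈ 12.417)
(77192/T)/(-94822) + D(-417, 303)/(-233406) = (77192/(68839/5544))/(-94822) + (303*(-417))/(-233406) = (77192*(5544/68839))*(-1/94822) - 126351*(-1/233406) = (427952448/68839)*(-1/94822) + 14039/25934 = -30568032/466246547 + 14039/25934 = 5752883931445/12091637949898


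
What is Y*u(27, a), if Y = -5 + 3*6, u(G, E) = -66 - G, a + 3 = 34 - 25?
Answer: -1209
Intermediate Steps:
a = 6 (a = -3 + (34 - 25) = -3 + 9 = 6)
Y = 13 (Y = -5 + 18 = 13)
Y*u(27, a) = 13*(-66 - 1*27) = 13*(-66 - 27) = 13*(-93) = -1209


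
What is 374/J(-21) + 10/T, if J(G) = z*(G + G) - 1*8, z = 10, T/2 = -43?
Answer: -9111/9202 ≈ -0.99011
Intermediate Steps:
T = -86 (T = 2*(-43) = -86)
J(G) = -8 + 20*G (J(G) = 10*(G + G) - 1*8 = 10*(2*G) - 8 = 20*G - 8 = -8 + 20*G)
374/J(-21) + 10/T = 374/(-8 + 20*(-21)) + 10/(-86) = 374/(-8 - 420) + 10*(-1/86) = 374/(-428) - 5/43 = 374*(-1/428) - 5/43 = -187/214 - 5/43 = -9111/9202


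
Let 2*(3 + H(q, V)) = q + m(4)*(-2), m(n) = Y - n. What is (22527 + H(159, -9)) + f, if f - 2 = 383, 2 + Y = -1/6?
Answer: 68984/3 ≈ 22995.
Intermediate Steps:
Y = -13/6 (Y = -2 - 1/6 = -2 - 1*⅙ = -2 - ⅙ = -13/6 ≈ -2.1667)
m(n) = -13/6 - n
f = 385 (f = 2 + 383 = 385)
H(q, V) = 19/6 + q/2 (H(q, V) = -3 + (q + (-13/6 - 1*4)*(-2))/2 = -3 + (q + (-13/6 - 4)*(-2))/2 = -3 + (q - 37/6*(-2))/2 = -3 + (q + 37/3)/2 = -3 + (37/3 + q)/2 = -3 + (37/6 + q/2) = 19/6 + q/2)
(22527 + H(159, -9)) + f = (22527 + (19/6 + (½)*159)) + 385 = (22527 + (19/6 + 159/2)) + 385 = (22527 + 248/3) + 385 = 67829/3 + 385 = 68984/3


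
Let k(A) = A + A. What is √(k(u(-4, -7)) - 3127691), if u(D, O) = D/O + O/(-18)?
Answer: 2*I*√344827721/21 ≈ 1768.5*I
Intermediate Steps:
u(D, O) = -O/18 + D/O (u(D, O) = D/O + O*(-1/18) = D/O - O/18 = -O/18 + D/O)
k(A) = 2*A
√(k(u(-4, -7)) - 3127691) = √(2*(-1/18*(-7) - 4/(-7)) - 3127691) = √(2*(7/18 - 4*(-⅐)) - 3127691) = √(2*(7/18 + 4/7) - 3127691) = √(2*(121/126) - 3127691) = √(121/63 - 3127691) = √(-197044412/63) = 2*I*√344827721/21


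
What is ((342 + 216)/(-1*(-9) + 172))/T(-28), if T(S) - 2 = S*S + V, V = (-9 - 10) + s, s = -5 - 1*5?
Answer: 558/137017 ≈ 0.0040725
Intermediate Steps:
s = -10 (s = -5 - 5 = -10)
V = -29 (V = (-9 - 10) - 10 = -19 - 10 = -29)
T(S) = -27 + S² (T(S) = 2 + (S*S - 29) = 2 + (S² - 29) = 2 + (-29 + S²) = -27 + S²)
((342 + 216)/(-1*(-9) + 172))/T(-28) = ((342 + 216)/(-1*(-9) + 172))/(-27 + (-28)²) = (558/(9 + 172))/(-27 + 784) = (558/181)/757 = (558*(1/181))*(1/757) = (558/181)*(1/757) = 558/137017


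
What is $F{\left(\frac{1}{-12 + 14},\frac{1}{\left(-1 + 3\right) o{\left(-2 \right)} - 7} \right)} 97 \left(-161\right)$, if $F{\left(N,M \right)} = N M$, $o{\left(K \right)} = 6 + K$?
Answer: $- \frac{15617}{2} \approx -7808.5$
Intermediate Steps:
$F{\left(N,M \right)} = M N$
$F{\left(\frac{1}{-12 + 14},\frac{1}{\left(-1 + 3\right) o{\left(-2 \right)} - 7} \right)} 97 \left(-161\right) = \frac{1}{\left(\left(-1 + 3\right) \left(6 - 2\right) - 7\right) \left(-12 + 14\right)} 97 \left(-161\right) = \frac{1}{\left(2 \cdot 4 - 7\right) 2} \cdot 97 \left(-161\right) = \frac{1}{8 - 7} \cdot \frac{1}{2} \cdot 97 \left(-161\right) = 1^{-1} \cdot \frac{1}{2} \cdot 97 \left(-161\right) = 1 \cdot \frac{1}{2} \cdot 97 \left(-161\right) = \frac{1}{2} \cdot 97 \left(-161\right) = \frac{97}{2} \left(-161\right) = - \frac{15617}{2}$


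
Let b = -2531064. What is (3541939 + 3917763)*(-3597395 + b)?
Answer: -45716477859218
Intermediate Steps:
(3541939 + 3917763)*(-3597395 + b) = (3541939 + 3917763)*(-3597395 - 2531064) = 7459702*(-6128459) = -45716477859218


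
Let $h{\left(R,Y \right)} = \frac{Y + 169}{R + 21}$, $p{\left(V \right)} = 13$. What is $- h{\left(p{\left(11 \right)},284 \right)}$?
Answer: $- \frac{453}{34} \approx -13.324$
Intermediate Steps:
$h{\left(R,Y \right)} = \frac{169 + Y}{21 + R}$
$- h{\left(p{\left(11 \right)},284 \right)} = - \frac{169 + 284}{21 + 13} = - \frac{453}{34}$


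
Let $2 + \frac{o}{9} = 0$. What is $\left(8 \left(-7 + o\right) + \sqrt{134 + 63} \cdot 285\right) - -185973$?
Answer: $185773 + 285 \sqrt{197} \approx 1.8977 \cdot 10^{5}$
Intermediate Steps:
$o = -18$ ($o = -18 + 9 \cdot 0 = -18 + 0 = -18$)
$\left(8 \left(-7 + o\right) + \sqrt{134 + 63} \cdot 285\right) - -185973 = \left(8 \left(-7 - 18\right) + \sqrt{134 + 63} \cdot 285\right) - -185973 = \left(8 \left(-25\right) + \sqrt{197} \cdot 285\right) + 185973 = \left(-200 + 285 \sqrt{197}\right) + 185973 = 185773 + 285 \sqrt{197}$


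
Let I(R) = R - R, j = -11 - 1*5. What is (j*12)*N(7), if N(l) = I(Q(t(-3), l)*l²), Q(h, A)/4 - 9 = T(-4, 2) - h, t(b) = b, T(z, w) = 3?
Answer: 0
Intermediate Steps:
j = -16 (j = -11 - 5 = -16)
Q(h, A) = 48 - 4*h (Q(h, A) = 36 + 4*(3 - h) = 36 + (12 - 4*h) = 48 - 4*h)
I(R) = 0
N(l) = 0
(j*12)*N(7) = -16*12*0 = -192*0 = 0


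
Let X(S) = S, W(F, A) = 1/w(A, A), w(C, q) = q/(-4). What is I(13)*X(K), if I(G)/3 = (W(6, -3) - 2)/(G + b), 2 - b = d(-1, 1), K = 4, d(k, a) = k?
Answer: -1/2 ≈ -0.50000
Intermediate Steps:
w(C, q) = -q/4 (w(C, q) = q*(-1/4) = -q/4)
b = 3 (b = 2 - 1*(-1) = 2 + 1 = 3)
W(F, A) = -4/A (W(F, A) = 1/(-A/4) = -4/A)
I(G) = -2/(3 + G) (I(G) = 3*((-4/(-3) - 2)/(G + 3)) = 3*((-4*(-1/3) - 2)/(3 + G)) = 3*((4/3 - 2)/(3 + G)) = 3*(-2/(3*(3 + G))) = -2/(3 + G))
I(13)*X(K) = -2/(3 + 13)*4 = -2/16*4 = -2*1/16*4 = -1/8*4 = -1/2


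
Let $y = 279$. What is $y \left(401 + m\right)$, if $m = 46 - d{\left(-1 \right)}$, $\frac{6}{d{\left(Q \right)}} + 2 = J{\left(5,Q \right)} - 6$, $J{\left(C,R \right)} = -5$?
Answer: $\frac{1622943}{13} \approx 1.2484 \cdot 10^{5}$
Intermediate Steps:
$d{\left(Q \right)} = - \frac{6}{13}$ ($d{\left(Q \right)} = \frac{6}{-2 - 11} = \frac{6}{-13} = 6 \left(- \frac{1}{13}\right) = - \frac{6}{13}$)
$m = \frac{604}{13}$ ($m = 46 - - \frac{6}{13} = 46 + \frac{6}{13} = \frac{604}{13} \approx 46.462$)
$y \left(401 + m\right) = 279 \left(401 + \frac{604}{13}\right) = 279 \cdot \frac{5817}{13} = \frac{1622943}{13}$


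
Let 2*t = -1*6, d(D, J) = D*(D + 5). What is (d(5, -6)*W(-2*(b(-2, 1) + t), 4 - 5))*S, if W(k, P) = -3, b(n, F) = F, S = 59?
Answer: -8850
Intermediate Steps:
d(D, J) = D*(5 + D)
t = -3 (t = (-1*6)/2 = (½)*(-6) = -3)
(d(5, -6)*W(-2*(b(-2, 1) + t), 4 - 5))*S = ((5*(5 + 5))*(-3))*59 = ((5*10)*(-3))*59 = (50*(-3))*59 = -150*59 = -8850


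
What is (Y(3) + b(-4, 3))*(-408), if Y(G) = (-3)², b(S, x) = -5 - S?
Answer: -3264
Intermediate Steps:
Y(G) = 9
(Y(3) + b(-4, 3))*(-408) = (9 + (-5 - 1*(-4)))*(-408) = (9 + (-5 + 4))*(-408) = (9 - 1)*(-408) = 8*(-408) = -3264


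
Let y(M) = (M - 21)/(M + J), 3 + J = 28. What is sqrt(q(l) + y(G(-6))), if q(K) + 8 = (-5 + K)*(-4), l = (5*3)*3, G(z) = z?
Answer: I*sqrt(61161)/19 ≈ 13.016*I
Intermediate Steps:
J = 25 (J = -3 + 28 = 25)
y(M) = (-21 + M)/(25 + M) (y(M) = (M - 21)/(M + 25) = (-21 + M)/(25 + M))
l = 45 (l = 15*3 = 45)
q(K) = 12 - 4*K (q(K) = -8 + (-5 + K)*(-4) = -8 + (20 - 4*K) = 12 - 4*K)
sqrt(q(l) + y(G(-6))) = sqrt((12 - 4*45) + (-21 - 6)/(25 - 6)) = sqrt((12 - 180) - 27/19) = sqrt(-168 + (1/19)*(-27)) = sqrt(-168 - 27/19) = sqrt(-3219/19) = I*sqrt(61161)/19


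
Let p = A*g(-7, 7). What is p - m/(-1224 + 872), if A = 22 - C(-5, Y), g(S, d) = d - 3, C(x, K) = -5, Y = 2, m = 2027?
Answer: 40043/352 ≈ 113.76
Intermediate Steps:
g(S, d) = -3 + d
A = 27 (A = 22 - 1*(-5) = 22 + 5 = 27)
p = 108 (p = 27*(-3 + 7) = 27*4 = 108)
p - m/(-1224 + 872) = 108 - 2027/(-1224 + 872) = 108 - 2027/(-352) = 108 - 2027*(-1)/352 = 108 - 1*(-2027/352) = 108 + 2027/352 = 40043/352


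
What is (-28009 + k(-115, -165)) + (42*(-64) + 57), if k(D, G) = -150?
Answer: -30790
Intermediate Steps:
(-28009 + k(-115, -165)) + (42*(-64) + 57) = (-28009 - 150) + (42*(-64) + 57) = -28159 + (-2688 + 57) = -28159 - 2631 = -30790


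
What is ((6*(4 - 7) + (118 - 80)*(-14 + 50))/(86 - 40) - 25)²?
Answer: 10000/529 ≈ 18.904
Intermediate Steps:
((6*(4 - 7) + (118 - 80)*(-14 + 50))/(86 - 40) - 25)² = ((6*(-3) + 38*36)/46 - 25)² = ((-18 + 1368)*(1/46) - 25)² = (1350*(1/46) - 25)² = (675/23 - 25)² = (100/23)² = 10000/529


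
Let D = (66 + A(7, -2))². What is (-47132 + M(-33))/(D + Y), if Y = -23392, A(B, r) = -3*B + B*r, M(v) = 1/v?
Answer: 1555357/740223 ≈ 2.1012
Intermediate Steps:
D = 961 (D = (66 + 7*(-3 - 2))² = (66 + 7*(-5))² = (66 - 35)² = 31² = 961)
(-47132 + M(-33))/(D + Y) = (-47132 + 1/(-33))/(961 - 23392) = (-47132 - 1/33)/(-22431) = -1555357/33*(-1/22431) = 1555357/740223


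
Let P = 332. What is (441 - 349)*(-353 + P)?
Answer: -1932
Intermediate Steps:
(441 - 349)*(-353 + P) = (441 - 349)*(-353 + 332) = 92*(-21) = -1932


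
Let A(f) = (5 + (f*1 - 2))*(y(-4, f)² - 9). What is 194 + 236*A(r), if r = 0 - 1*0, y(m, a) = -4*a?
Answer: -6178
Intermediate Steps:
r = 0 (r = 0 + 0 = 0)
A(f) = (-9 + 16*f²)*(3 + f) (A(f) = (5 + (f*1 - 2))*((-4*f)² - 9) = (5 + (f - 2))*(16*f² - 9) = (5 + (-2 + f))*(-9 + 16*f²) = (3 + f)*(-9 + 16*f²) = (-9 + 16*f²)*(3 + f))
194 + 236*A(r) = 194 + 236*(-27 - 9*0 + 16*0³ + 48*0²) = 194 + 236*(-27 + 0 + 16*0 + 48*0) = 194 + 236*(-27 + 0 + 0 + 0) = 194 + 236*(-27) = 194 - 6372 = -6178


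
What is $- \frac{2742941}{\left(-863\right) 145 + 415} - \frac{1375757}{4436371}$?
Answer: $\frac{11997119494071}{553304191120} \approx 21.683$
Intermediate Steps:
$- \frac{2742941}{\left(-863\right) 145 + 415} - \frac{1375757}{4436371} = - \frac{2742941}{-125135 + 415} - \frac{1375757}{4436371} = - \frac{2742941}{-124720} - \frac{1375757}{4436371} = \left(-2742941\right) \left(- \frac{1}{124720}\right) - \frac{1375757}{4436371} = \frac{2742941}{124720} - \frac{1375757}{4436371} = \frac{11997119494071}{553304191120}$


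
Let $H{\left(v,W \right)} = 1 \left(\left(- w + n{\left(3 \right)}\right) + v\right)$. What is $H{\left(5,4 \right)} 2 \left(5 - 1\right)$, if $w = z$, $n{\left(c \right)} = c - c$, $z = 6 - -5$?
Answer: $-48$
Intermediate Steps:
$z = 11$ ($z = 6 + 5 = 11$)
$n{\left(c \right)} = 0$
$w = 11$
$H{\left(v,W \right)} = -11 + v$ ($H{\left(v,W \right)} = 1 \left(\left(\left(-1\right) 11 + 0\right) + v\right) = 1 \left(\left(-11 + 0\right) + v\right) = 1 \left(-11 + v\right) = -11 + v$)
$H{\left(5,4 \right)} 2 \left(5 - 1\right) = \left(-11 + 5\right) 2 \left(5 - 1\right) = \left(-6\right) 2 \left(5 - 1\right) = \left(-12\right) 4 = -48$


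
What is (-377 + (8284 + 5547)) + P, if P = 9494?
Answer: 22948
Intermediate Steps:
(-377 + (8284 + 5547)) + P = (-377 + (8284 + 5547)) + 9494 = (-377 + 13831) + 9494 = 13454 + 9494 = 22948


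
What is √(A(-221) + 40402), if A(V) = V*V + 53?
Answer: 4*√5581 ≈ 298.82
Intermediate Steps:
A(V) = 53 + V² (A(V) = V² + 53 = 53 + V²)
√(A(-221) + 40402) = √((53 + (-221)²) + 40402) = √((53 + 48841) + 40402) = √(48894 + 40402) = √89296 = 4*√5581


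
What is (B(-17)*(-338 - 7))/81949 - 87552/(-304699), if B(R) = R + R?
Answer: 467344266/1085642537 ≈ 0.43048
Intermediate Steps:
B(R) = 2*R
(B(-17)*(-338 - 7))/81949 - 87552/(-304699) = ((2*(-17))*(-338 - 7))/81949 - 87552/(-304699) = -34*(-345)*(1/81949) - 87552*(-1/304699) = 11730*(1/81949) + 87552/304699 = 510/3563 + 87552/304699 = 467344266/1085642537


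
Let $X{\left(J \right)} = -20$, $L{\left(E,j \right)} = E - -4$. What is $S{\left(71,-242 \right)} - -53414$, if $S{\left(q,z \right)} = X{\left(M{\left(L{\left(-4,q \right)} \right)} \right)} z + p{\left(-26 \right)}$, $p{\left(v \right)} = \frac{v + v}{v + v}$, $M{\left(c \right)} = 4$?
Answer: $58255$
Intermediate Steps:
$L{\left(E,j \right)} = 4 + E$ ($L{\left(E,j \right)} = E + 4 = 4 + E$)
$p{\left(v \right)} = 1$ ($p{\left(v \right)} = \frac{2 v}{2 v} = 2 v \frac{1}{2 v} = 1$)
$S{\left(q,z \right)} = 1 - 20 z$ ($S{\left(q,z \right)} = - 20 z + 1 = 1 - 20 z$)
$S{\left(71,-242 \right)} - -53414 = \left(1 - -4840\right) - -53414 = \left(1 + 4840\right) + 53414 = 4841 + 53414 = 58255$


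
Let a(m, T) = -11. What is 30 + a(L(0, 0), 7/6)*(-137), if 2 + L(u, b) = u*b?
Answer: 1537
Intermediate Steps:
L(u, b) = -2 + b*u (L(u, b) = -2 + u*b = -2 + b*u)
30 + a(L(0, 0), 7/6)*(-137) = 30 - 11*(-137) = 30 + 1507 = 1537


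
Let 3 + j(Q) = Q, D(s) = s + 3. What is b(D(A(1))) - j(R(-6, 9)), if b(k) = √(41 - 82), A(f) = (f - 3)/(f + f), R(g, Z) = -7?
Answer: 10 + I*√41 ≈ 10.0 + 6.4031*I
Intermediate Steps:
A(f) = (-3 + f)/(2*f) (A(f) = (-3 + f)/((2*f)) = (-3 + f)*(1/(2*f)) = (-3 + f)/(2*f))
D(s) = 3 + s
j(Q) = -3 + Q
b(k) = I*√41 (b(k) = √(-41) = I*√41)
b(D(A(1))) - j(R(-6, 9)) = I*√41 - (-3 - 7) = I*√41 - 1*(-10) = I*√41 + 10 = 10 + I*√41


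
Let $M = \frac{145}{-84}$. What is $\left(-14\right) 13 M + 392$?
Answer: $\frac{4237}{6} \approx 706.17$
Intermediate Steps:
$M = - \frac{145}{84}$ ($M = 145 \left(- \frac{1}{84}\right) = - \frac{145}{84} \approx -1.7262$)
$\left(-14\right) 13 M + 392 = \left(-14\right) 13 \left(- \frac{145}{84}\right) + 392 = \left(-182\right) \left(- \frac{145}{84}\right) + 392 = \frac{1885}{6} + 392 = \frac{4237}{6}$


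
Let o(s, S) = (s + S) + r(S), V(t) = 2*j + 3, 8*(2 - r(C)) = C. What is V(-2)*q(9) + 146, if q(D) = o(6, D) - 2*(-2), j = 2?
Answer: 2281/8 ≈ 285.13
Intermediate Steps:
r(C) = 2 - C/8
V(t) = 7 (V(t) = 2*2 + 3 = 4 + 3 = 7)
o(s, S) = 2 + s + 7*S/8 (o(s, S) = (s + S) + (2 - S/8) = (S + s) + (2 - S/8) = 2 + s + 7*S/8)
q(D) = 12 + 7*D/8 (q(D) = (2 + 6 + 7*D/8) - 2*(-2) = (8 + 7*D/8) + 4 = 12 + 7*D/8)
V(-2)*q(9) + 146 = 7*(12 + (7/8)*9) + 146 = 7*(12 + 63/8) + 146 = 7*(159/8) + 146 = 1113/8 + 146 = 2281/8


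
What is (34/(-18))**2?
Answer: 289/81 ≈ 3.5679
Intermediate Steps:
(34/(-18))**2 = (34*(-1/18))**2 = (-17/9)**2 = 289/81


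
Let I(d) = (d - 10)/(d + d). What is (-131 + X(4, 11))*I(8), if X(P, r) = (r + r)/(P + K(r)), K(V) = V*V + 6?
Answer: 17139/1048 ≈ 16.354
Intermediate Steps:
K(V) = 6 + V² (K(V) = V² + 6 = 6 + V²)
X(P, r) = 2*r/(6 + P + r²) (X(P, r) = (r + r)/(P + (6 + r²)) = (2*r)/(6 + P + r²) = 2*r/(6 + P + r²))
I(d) = (-10 + d)/(2*d) (I(d) = (-10 + d)/((2*d)) = (-10 + d)*(1/(2*d)) = (-10 + d)/(2*d))
(-131 + X(4, 11))*I(8) = (-131 + 2*11/(6 + 4 + 11²))*((½)*(-10 + 8)/8) = (-131 + 2*11/(6 + 4 + 121))*((½)*(⅛)*(-2)) = (-131 + 2*11/131)*(-⅛) = (-131 + 2*11*(1/131))*(-⅛) = (-131 + 22/131)*(-⅛) = -17139/131*(-⅛) = 17139/1048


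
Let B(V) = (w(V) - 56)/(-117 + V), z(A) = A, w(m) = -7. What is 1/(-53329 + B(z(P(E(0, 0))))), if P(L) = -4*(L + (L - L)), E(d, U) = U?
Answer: -13/693270 ≈ -1.8752e-5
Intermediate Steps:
P(L) = -4*L (P(L) = -4*(L + 0) = -4*L)
B(V) = -63/(-117 + V) (B(V) = (-7 - 56)/(-117 + V) = -63/(-117 + V))
1/(-53329 + B(z(P(E(0, 0))))) = 1/(-53329 - 63/(-117 - 4*0)) = 1/(-53329 - 63/(-117 + 0)) = 1/(-53329 - 63/(-117)) = 1/(-53329 - 63*(-1/117)) = 1/(-53329 + 7/13) = 1/(-693270/13) = -13/693270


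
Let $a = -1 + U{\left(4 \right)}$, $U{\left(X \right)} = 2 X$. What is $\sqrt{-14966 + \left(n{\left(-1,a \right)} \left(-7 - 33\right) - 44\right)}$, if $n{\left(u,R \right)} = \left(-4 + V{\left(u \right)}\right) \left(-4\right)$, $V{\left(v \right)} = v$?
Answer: $i \sqrt{15810} \approx 125.74 i$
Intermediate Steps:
$a = 7$ ($a = -1 + 2 \cdot 4 = -1 + 8 = 7$)
$n{\left(u,R \right)} = 16 - 4 u$ ($n{\left(u,R \right)} = \left(-4 + u\right) \left(-4\right) = 16 - 4 u$)
$\sqrt{-14966 + \left(n{\left(-1,a \right)} \left(-7 - 33\right) - 44\right)} = \sqrt{-14966 + \left(\left(16 - -4\right) \left(-7 - 33\right) - 44\right)} = \sqrt{-14966 + \left(\left(16 + 4\right) \left(-40\right) - 44\right)} = \sqrt{-14966 + \left(20 \left(-40\right) - 44\right)} = \sqrt{-14966 - 844} = \sqrt{-15810} = i \sqrt{15810}$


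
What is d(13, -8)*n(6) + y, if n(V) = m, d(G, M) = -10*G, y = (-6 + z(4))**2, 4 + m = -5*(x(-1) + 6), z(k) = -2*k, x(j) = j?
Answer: 3966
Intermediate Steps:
m = -29 (m = -4 - 5*(-1 + 6) = -4 - 5*5 = -4 - 25 = -29)
y = 196 (y = (-6 - 2*4)**2 = (-6 - 8)**2 = (-14)**2 = 196)
n(V) = -29
d(13, -8)*n(6) + y = -10*13*(-29) + 196 = -130*(-29) + 196 = 3770 + 196 = 3966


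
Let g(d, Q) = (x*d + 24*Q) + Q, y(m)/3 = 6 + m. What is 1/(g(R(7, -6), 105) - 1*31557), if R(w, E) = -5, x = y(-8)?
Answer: -1/28902 ≈ -3.4600e-5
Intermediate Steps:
y(m) = 18 + 3*m (y(m) = 3*(6 + m) = 18 + 3*m)
x = -6 (x = 18 + 3*(-8) = 18 - 24 = -6)
g(d, Q) = -6*d + 25*Q (g(d, Q) = (-6*d + 24*Q) + Q = -6*d + 25*Q)
1/(g(R(7, -6), 105) - 1*31557) = 1/((-6*(-5) + 25*105) - 1*31557) = 1/((30 + 2625) - 31557) = 1/(2655 - 31557) = 1/(-28902) = -1/28902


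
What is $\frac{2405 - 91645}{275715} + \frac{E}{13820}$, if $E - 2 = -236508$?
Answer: $- \frac{6644154859}{381038130} \approx -17.437$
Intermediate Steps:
$E = -236506$ ($E = 2 - 236508 = -236506$)
$\frac{2405 - 91645}{275715} + \frac{E}{13820} = \frac{2405 - 91645}{275715} - \frac{236506}{13820} = \left(-89240\right) \frac{1}{275715} - \frac{118253}{6910} = - \frac{17848}{55143} - \frac{118253}{6910} = - \frac{6644154859}{381038130}$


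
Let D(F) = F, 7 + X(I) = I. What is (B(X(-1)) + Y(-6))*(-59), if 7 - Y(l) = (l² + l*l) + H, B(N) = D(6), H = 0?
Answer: 3481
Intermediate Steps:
X(I) = -7 + I
B(N) = 6
Y(l) = 7 - 2*l² (Y(l) = 7 - ((l² + l*l) + 0) = 7 - ((l² + l²) + 0) = 7 - (2*l² + 0) = 7 - 2*l²)
(B(X(-1)) + Y(-6))*(-59) = (6 + (7 - 2*(-6)²))*(-59) = (6 + (7 - 2*36))*(-59) = (6 + (7 - 72))*(-59) = (6 - 65)*(-59) = -59*(-59) = 3481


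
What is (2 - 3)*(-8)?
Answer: 8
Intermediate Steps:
(2 - 3)*(-8) = -1*(-8) = 8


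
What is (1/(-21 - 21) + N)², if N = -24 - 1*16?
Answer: 2825761/1764 ≈ 1601.9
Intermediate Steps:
N = -40 (N = -24 - 16 = -40)
(1/(-21 - 21) + N)² = (1/(-21 - 21) - 40)² = (1/(-42) - 40)² = (-1/42 - 40)² = (-1681/42)² = 2825761/1764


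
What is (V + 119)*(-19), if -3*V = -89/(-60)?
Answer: -405289/180 ≈ -2251.6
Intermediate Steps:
V = -89/180 (V = -(-89)/(3*(-60)) = -(-89)*(-1)/(3*60) = -1/3*89/60 = -89/180 ≈ -0.49444)
(V + 119)*(-19) = (-89/180 + 119)*(-19) = (21331/180)*(-19) = -405289/180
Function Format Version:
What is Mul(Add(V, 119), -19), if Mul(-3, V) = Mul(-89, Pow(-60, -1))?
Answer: Rational(-405289, 180) ≈ -2251.6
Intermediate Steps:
V = Rational(-89, 180) (V = Mul(Rational(-1, 3), Mul(-89, Pow(-60, -1))) = Mul(Rational(-1, 3), Mul(-89, Rational(-1, 60))) = Mul(Rational(-1, 3), Rational(89, 60)) = Rational(-89, 180) ≈ -0.49444)
Mul(Add(V, 119), -19) = Mul(Add(Rational(-89, 180), 119), -19) = Mul(Rational(21331, 180), -19) = Rational(-405289, 180)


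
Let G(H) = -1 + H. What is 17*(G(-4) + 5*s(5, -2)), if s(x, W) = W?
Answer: -255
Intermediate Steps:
17*(G(-4) + 5*s(5, -2)) = 17*((-1 - 4) + 5*(-2)) = 17*(-5 - 10) = 17*(-15) = -255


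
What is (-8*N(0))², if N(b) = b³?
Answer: 0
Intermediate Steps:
(-8*N(0))² = (-8*0³)² = (-8*0)² = 0² = 0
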